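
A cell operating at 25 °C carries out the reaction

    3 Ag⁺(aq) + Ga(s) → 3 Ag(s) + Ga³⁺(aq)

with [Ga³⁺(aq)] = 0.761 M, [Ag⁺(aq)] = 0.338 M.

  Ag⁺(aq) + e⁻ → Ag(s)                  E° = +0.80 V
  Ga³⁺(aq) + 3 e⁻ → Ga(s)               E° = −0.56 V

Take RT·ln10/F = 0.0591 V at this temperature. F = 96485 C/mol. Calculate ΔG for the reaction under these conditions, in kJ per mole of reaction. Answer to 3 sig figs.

The standard cell potential is +0.80 − (−0.56) = +1.36 V, with n = 3 electrons in the balanced equation.
The reaction quotient is [Ga³⁺(aq)] / [Ag⁺(aq)]^3 = 19.7; by Nernst, E = +1.36 − (0.0591/3)(1.295) = +1.3345 V.
ΔG = −nFE = −(3)(96485)(+1.3345) J/mol = −386 kJ/mol.

−386 kJ/mol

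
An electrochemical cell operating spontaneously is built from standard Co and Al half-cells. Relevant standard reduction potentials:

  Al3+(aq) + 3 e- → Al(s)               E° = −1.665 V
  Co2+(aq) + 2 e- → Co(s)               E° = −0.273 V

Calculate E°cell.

The Co²⁺/Co couple has the higher E°, so Co ion is reduced (cathode) and Al is oxidized (anode).
E°cell = E°(cathode) − E°(anode) = −0.273 − (−1.665) = +1.392 V.

+1.392 V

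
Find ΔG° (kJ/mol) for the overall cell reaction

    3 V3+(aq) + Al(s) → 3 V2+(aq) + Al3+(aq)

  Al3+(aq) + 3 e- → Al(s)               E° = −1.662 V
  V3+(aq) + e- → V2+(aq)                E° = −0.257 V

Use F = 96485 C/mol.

In the reaction as written V3+(aq) is reduced, so the V³⁺/V²⁺ couple is the cathode and Al³⁺/Al is the anode.
E°cell = −0.257 − (−1.662) = +1.405 V; balancing electrons gives n = 3.
ΔG° = −nFE°cell = −(3)(96485)(+1.405) J/mol = −407 kJ/mol.

−407 kJ/mol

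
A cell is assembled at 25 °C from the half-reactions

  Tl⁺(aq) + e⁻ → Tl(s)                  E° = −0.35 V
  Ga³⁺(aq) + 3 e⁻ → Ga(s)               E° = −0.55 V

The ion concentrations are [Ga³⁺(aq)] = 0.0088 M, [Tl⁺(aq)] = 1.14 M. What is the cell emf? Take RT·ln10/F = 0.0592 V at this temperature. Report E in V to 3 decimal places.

+0.244 V

Since E°(Tl⁺/Tl) > E°(Ga³⁺/Ga), Tl⁺/Tl serves as the cathode.
E°cell = E°cat − E°an = −0.35 − (−0.55) = +0.20 V; n = 3.
Balancing gives 3 Tl⁺(aq) + Ga(s) → 3 Tl(s) + Ga³⁺(aq); hence Q = [Ga³⁺(aq)] / [Tl⁺(aq)]^3 = 0.00594 (log Q = −2.226).
E = E° − (0.0592/n)·log Q = +0.20 − (0.0592/3)(−2.226) = +0.244 V.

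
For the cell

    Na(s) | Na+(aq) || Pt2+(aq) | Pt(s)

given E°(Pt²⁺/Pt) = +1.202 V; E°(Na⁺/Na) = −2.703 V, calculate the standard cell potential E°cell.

By convention the left-hand electrode in cell notation is the anode (oxidation) and the right-hand electrode is the cathode (reduction).
E°cell = E°(right) − E°(left) = +1.202 − (−2.703) = +3.905 V.

+3.905 V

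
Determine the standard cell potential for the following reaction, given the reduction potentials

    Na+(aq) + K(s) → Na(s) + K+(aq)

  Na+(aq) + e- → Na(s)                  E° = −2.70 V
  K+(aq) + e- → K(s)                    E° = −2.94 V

In the reaction as written, Na+(aq) is reduced (cathode) and K+(aq) is produced by oxidation at the anode.
E°cell = E°(cathode) − E°(anode) = −2.70 − (−2.94) = +0.24 V.

+0.24 V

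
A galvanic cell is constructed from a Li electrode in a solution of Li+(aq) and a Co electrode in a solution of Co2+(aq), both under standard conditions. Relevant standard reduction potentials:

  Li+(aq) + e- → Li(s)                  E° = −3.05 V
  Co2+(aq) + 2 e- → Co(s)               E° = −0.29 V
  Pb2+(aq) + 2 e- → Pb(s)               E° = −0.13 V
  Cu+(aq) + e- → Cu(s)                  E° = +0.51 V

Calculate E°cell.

+2.76 V

The Co²⁺/Co couple has the higher E°, so Co ion is reduced (cathode) and Li is oxidized (anode).
E°cell = E°(cathode) − E°(anode) = −0.29 − (−3.05) = +2.76 V.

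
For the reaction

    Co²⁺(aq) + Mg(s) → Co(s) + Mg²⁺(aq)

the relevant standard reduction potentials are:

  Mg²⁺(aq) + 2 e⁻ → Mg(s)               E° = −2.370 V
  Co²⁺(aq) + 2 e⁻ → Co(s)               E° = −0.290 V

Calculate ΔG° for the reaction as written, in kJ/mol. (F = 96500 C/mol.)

In the reaction as written Co²⁺(aq) is reduced, so the Co²⁺/Co couple is the cathode and Mg²⁺/Mg is the anode.
E°cell = −0.290 − (−2.370) = +2.080 V; balancing electrons gives n = 2.
ΔG° = −nFE°cell = −(2)(96500)(+2.080) J/mol = −401 kJ/mol.

−401 kJ/mol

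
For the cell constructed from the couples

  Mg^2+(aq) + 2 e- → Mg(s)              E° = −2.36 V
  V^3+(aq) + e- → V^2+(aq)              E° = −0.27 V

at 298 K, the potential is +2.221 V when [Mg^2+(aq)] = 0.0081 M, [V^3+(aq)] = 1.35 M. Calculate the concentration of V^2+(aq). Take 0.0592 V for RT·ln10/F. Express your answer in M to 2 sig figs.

0.092 M

The V³⁺/V²⁺ couple has the larger reduction potential, so it is the cathode: E°cell = −0.27 − (−2.36) = +2.09 V and n = 2.
From the Nernst equation, log Q = n(E° − E)/0.0592 = 2·(+2.09 − (+2.221))/0.0592 = −4.426.
Balancing electrons gives 2 V^3+(aq) + Mg(s) → 2 V^2+(aq) + Mg^2+(aq); thus Q = ([V^2+(aq)]^2·[Mg^2+(aq)]) / [V^3+(aq)]^2.
Isolating [V^2+(aq)] in Q = 10^{−4.426} yields log [V^2+(aq)] = −1.037, i.e. 0.092 M.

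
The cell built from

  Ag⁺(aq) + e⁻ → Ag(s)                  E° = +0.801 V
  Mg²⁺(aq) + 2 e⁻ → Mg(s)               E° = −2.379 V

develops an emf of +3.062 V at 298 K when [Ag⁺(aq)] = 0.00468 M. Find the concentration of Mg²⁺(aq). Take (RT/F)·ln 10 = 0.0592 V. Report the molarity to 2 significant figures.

Ag⁺/Ag is the cathode (higher E°); E°cell = +0.801 − (−2.379) = +3.180 V with n = 2.
Since E = E° − (0.0592/n)·log Q, log Q = n(E° − E)/0.0592 = 3.986.
Balancing electrons gives 2 Ag⁺(aq) + Mg(s) → 2 Ag(s) + Mg²⁺(aq); thus Q = [Mg²⁺(aq)] / [Ag⁺(aq)]^2.
Substituting the known concentrations and solving, log [Mg²⁺(aq)] = −0.674 and [Mg²⁺(aq)] = 0.21 M.

0.21 M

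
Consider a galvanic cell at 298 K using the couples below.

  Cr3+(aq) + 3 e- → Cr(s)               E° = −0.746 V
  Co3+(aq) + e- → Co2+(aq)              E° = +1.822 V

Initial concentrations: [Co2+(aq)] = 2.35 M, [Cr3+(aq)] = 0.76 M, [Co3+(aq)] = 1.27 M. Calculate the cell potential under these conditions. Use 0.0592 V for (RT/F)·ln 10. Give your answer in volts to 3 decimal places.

The Co³⁺/Co²⁺ couple has the more positive E°, so it is the cathode; Cr³⁺/Cr is the anode.
E°cell = +1.822 − (−0.746) = +2.568 V, with n = 3 electrons transferred.
The balanced reaction is 3 Co3+(aq) + Cr(s) → 3 Co2+(aq) + Cr3+(aq), so Q = ([Co2+(aq)]^3·[Cr3+(aq)]) / [Co3+(aq)]^3 = 4.82 and log Q = 0.683.
By the Nernst equation, E = +2.568 − (0.0592/3)·(0.683) = +2.555 V.

+2.555 V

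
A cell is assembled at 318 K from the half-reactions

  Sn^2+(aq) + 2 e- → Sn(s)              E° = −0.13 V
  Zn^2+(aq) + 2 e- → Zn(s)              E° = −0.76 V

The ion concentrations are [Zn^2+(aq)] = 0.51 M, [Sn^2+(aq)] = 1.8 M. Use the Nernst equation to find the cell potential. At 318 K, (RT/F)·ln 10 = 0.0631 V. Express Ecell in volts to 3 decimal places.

+0.647 V

Sn²⁺/Sn is reduced (cathode, E° = −0.13 V) and Zn²⁺/Zn is oxidized (anode).
The standard potential is −0.13 − (−0.76) = +0.63 V and the balanced reaction transfers n = 2 electrons.
The balanced reaction is Sn^2+(aq) + Zn(s) → Sn(s) + Zn^2+(aq), so Q = [Zn^2+(aq)] / [Sn^2+(aq)] = 0.283 and log Q = −0.548.
Applying E = E° − (RT ln10/nF)·log Q gives +0.63 − (0.0631/2)(−0.548) = +0.647 V.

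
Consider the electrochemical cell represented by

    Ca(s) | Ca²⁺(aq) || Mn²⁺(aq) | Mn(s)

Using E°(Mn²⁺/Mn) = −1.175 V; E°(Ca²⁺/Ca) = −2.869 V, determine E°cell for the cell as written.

+1.694 V

By convention the left-hand electrode in cell notation is the anode (oxidation) and the right-hand electrode is the cathode (reduction).
E°cell = E°(right) − E°(left) = −1.175 − (−2.869) = +1.694 V.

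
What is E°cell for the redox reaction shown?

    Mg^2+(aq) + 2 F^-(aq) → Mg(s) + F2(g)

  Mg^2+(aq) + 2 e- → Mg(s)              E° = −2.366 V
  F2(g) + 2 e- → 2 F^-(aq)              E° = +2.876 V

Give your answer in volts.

−5.242 V

Mg^2+(aq) gains electrons, so the Mg²⁺/Mg couple is the cathode; the F₂/F⁻ couple is the anode.
E°cell = E°(cathode) − E°(anode) = −2.366 − (+2.876) = −5.242 V.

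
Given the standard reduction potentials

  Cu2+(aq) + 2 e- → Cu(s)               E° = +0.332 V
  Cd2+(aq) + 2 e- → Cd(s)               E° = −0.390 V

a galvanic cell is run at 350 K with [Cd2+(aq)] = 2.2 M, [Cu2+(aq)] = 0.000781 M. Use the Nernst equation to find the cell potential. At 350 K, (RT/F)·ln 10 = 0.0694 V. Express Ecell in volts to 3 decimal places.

+0.602 V

Cu²⁺/Cu is reduced (cathode, E° = +0.332 V) and Cd²⁺/Cd is oxidized (anode).
E°cell = E°cat − E°an = +0.332 − (−0.390) = +0.722 V; n = 2.
The balanced reaction is Cu2+(aq) + Cd(s) → Cu(s) + Cd2+(aq), so Q = [Cd2+(aq)] / [Cu2+(aq)] = 2.82×10^3 and log Q = 3.450.
E = E° − (0.0694/n)·log Q = +0.722 − (0.0694/2)(3.450) = +0.602 V.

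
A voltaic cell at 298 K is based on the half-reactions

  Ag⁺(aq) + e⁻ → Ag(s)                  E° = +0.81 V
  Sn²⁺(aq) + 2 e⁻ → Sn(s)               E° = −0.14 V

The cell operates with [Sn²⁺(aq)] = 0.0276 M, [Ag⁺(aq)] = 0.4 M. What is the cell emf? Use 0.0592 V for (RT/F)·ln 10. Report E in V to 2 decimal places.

+0.97 V

Ag⁺/Ag is reduced (cathode, E° = +0.81 V) and Sn²⁺/Sn is oxidized (anode).
E°cell = E°cat − E°an = +0.81 − (−0.14) = +0.95 V; n = 2.
For the overall reaction 2 Ag⁺(aq) + Sn(s) → 2 Ag(s) + Sn²⁺(aq), Q = [Sn²⁺(aq)] / [Ag⁺(aq)]^2 = 0.172, giving log Q = −0.763.
Applying E = E° − (RT ln10/nF)·log Q gives +0.95 − (0.0592/2)(−0.763) = +0.97 V.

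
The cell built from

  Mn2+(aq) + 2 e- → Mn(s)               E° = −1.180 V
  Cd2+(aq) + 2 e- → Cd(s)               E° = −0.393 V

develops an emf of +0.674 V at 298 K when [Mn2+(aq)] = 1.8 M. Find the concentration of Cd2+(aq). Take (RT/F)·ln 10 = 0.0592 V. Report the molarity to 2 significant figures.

The Cd²⁺/Cd couple has the larger reduction potential, so it is the cathode: E°cell = −0.393 − (−1.180) = +0.787 V and n = 2.
Rearranging E = E° − (0.0592/n)·log Q gives log Q = 2(+0.787 − (+0.674))/0.0592 = 3.818.
For Cd2+(aq) + Mn(s) → Cd(s) + Mn2+(aq), the reaction quotient is Q = [Mn2+(aq)] / [Cd2+(aq)].
Solving for the unknown gives log [Cd2+(aq)] = −3.563, so [Cd2+(aq)] ≈ 0.00027 M.

0.00027 M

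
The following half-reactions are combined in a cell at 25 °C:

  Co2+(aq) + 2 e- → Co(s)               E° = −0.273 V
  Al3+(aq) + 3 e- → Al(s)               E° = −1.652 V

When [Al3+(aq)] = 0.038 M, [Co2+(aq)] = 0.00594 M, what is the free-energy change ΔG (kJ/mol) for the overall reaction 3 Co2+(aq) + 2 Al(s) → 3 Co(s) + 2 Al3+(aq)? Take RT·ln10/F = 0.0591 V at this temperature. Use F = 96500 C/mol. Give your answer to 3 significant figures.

E°cell = −0.273 − (−1.652) = +1.379 V; the balanced reaction transfers n = 6 electrons.
Here Q = [Al3+(aq)]^2 / [Co2+(aq)]^3 = 6.89×10^3 (log Q = 3.838), giving E = +1.379 − (0.0591/6)·(3.838) = +1.3412 V.
Then ΔG = −nFE = −6 × 96500 × +1.3412 J/mol = −777 kJ/mol.

−777 kJ/mol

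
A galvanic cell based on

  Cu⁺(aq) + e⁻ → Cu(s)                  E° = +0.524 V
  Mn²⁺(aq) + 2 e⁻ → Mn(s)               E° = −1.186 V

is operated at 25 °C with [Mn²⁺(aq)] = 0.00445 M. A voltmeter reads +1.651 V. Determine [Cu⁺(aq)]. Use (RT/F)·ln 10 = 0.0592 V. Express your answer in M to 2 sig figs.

0.0067 M

The Cu⁺/Cu couple has the larger reduction potential, so it is the cathode: E°cell = +0.524 − (−1.186) = +1.710 V and n = 2.
Since E = E° − (0.0592/n)·log Q, log Q = n(E° − E)/0.0592 = 1.993.
The balanced reaction is 2 Cu⁺(aq) + Mn(s) → 2 Cu(s) + Mn²⁺(aq), so Q = [Mn²⁺(aq)] / [Cu⁺(aq)]^2.
Substituting the known concentrations and solving, log [Cu⁺(aq)] = −2.172 and [Cu⁺(aq)] = 0.0067 M.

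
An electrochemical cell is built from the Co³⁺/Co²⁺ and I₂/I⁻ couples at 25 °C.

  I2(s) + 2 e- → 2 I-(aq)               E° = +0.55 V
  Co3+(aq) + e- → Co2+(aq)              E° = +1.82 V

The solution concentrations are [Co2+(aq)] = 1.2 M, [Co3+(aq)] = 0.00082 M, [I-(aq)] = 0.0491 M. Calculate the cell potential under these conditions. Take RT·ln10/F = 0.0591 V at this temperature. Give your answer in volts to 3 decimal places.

+1.006 V

The Co³⁺/Co²⁺ couple has the more positive E°, so it is the cathode; I₂/I⁻ is the anode.
E°cell = E°cat − E°an = +1.82 − (+0.55) = +1.27 V; n = 2.
For the overall reaction 2 Co3+(aq) + 2 I-(aq) → 2 Co2+(aq) + I2(s), Q = [Co2+(aq)]^2 / ([Co3+(aq)]^2·[I-(aq)]^2) = 8.88×10^8, giving log Q = 8.949.
E = E° − (0.0591/n)·log Q = +1.27 − (0.0591/2)(8.949) = +1.006 V.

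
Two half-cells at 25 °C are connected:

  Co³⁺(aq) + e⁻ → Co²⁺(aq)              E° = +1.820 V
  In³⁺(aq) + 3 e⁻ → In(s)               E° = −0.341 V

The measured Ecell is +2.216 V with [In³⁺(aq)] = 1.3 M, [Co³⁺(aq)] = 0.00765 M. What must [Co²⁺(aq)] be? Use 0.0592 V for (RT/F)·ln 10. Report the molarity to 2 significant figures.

0.00083 M

Co³⁺/Co²⁺ is the cathode (higher E°); E°cell = +1.820 − (−0.341) = +2.161 V with n = 3.
From the Nernst equation, log Q = n(E° − E)/0.0592 = 3·(+2.161 − (+2.216))/0.0592 = −2.787.
The balanced reaction is 3 Co³⁺(aq) + In(s) → 3 Co²⁺(aq) + In³⁺(aq), so Q = ([Co²⁺(aq)]^3·[In³⁺(aq)]) / [Co³⁺(aq)]^3.
Isolating [Co²⁺(aq)] in Q = 10^{−2.787} yields log [Co²⁺(aq)] = −3.083, i.e. 0.00083 M.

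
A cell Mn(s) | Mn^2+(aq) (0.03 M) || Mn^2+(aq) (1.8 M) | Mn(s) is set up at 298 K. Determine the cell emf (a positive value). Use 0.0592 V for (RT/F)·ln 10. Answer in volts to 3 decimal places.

0.053 V

For a concentration cell E°cell = 0, since both electrodes use the same couple.
The compartment with the higher Mn^2+(aq) concentration (1.8 M) acts as the cathode; ions are reduced there and produced at the dilute (0.03 M) anode.
With n = 2, Ecell = −(0.0592/2)·log([dilute]/[conc]) = −(0.0592/2)·log(0.03/1.8) = +0.053 V.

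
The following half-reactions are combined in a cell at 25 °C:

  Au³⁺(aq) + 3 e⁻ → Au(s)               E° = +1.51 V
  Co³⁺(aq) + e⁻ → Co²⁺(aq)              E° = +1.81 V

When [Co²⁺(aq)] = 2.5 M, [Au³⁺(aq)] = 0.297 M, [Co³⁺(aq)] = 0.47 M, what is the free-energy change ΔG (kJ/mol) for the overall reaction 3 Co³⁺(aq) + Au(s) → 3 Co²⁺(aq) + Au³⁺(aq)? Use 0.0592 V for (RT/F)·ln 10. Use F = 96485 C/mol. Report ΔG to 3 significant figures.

With Co³⁺/Co²⁺ reduced at the cathode, E°cell = +1.81 − (+1.51) = +0.30 V and n = 3.
Q = ([Co²⁺(aq)]^3·[Au³⁺(aq)]) / [Co³⁺(aq)]^3 = 44.7, so log Q = 1.650 and E = +0.30 − (0.0592/3)(1.650) = +0.2674 V.
Finally ΔG = −nFE = −(3)(96485 C/mol)(+0.2674 V) = −77.4 kJ/mol.

−77.4 kJ/mol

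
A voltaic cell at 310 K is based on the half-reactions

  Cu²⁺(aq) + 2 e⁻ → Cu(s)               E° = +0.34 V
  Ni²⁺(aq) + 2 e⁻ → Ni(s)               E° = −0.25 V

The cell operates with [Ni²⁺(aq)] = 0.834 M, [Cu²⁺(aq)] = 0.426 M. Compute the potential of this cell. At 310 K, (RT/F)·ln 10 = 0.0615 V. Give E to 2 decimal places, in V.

Cu²⁺/Cu is reduced (cathode, E° = +0.34 V) and Ni²⁺/Ni is oxidized (anode).
E°cell = E°cat − E°an = +0.34 − (−0.25) = +0.59 V; n = 2.
The balanced reaction is Cu²⁺(aq) + Ni(s) → Cu(s) + Ni²⁺(aq), so Q = [Ni²⁺(aq)] / [Cu²⁺(aq)] = 1.96 and log Q = 0.292.
E = E° − (0.0615/n)·log Q = +0.59 − (0.0615/2)(0.292) = +0.58 V.

+0.58 V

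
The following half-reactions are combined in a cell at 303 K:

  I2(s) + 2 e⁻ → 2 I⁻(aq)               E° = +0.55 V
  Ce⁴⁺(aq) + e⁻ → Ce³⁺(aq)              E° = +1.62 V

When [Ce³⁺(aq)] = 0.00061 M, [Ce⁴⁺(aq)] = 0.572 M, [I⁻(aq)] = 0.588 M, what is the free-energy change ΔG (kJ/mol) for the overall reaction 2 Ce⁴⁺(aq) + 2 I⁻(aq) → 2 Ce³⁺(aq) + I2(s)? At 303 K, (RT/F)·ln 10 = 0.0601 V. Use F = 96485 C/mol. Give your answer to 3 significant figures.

−238 kJ/mol

With Ce⁴⁺/Ce³⁺ reduced at the cathode, E°cell = +1.62 − (+0.55) = +1.07 V and n = 2.
The reaction quotient is [Ce³⁺(aq)]^2 / ([Ce⁴⁺(aq)]^2·[I⁻(aq)]^2) = 3.29×10^−6; by Nernst, E = +1.07 − (0.0601/2)(−5.483) = +1.2348 V.
Then ΔG = −nFE = −2 × 96485 × +1.2348 J/mol = −238 kJ/mol.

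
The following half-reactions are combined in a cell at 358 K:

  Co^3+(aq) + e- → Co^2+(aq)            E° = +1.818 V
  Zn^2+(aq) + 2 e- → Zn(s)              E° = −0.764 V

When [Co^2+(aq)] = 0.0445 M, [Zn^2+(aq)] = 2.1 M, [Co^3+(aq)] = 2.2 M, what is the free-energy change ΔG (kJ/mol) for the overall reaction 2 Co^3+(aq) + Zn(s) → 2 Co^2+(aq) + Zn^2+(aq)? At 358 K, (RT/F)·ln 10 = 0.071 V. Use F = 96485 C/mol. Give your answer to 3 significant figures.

−519 kJ/mol

The standard cell potential is +1.818 − (−0.764) = +2.582 V, with n = 2 electrons in the balanced equation.
The reaction quotient is ([Co^2+(aq)]^2·[Zn^2+(aq)]) / [Co^3+(aq)]^2 = 0.000859; by Nernst, E = +2.582 − (0.071/2)(−3.066) = +2.6908 V.
Then ΔG = −nFE = −2 × 96485 × +2.6908 J/mol = −519 kJ/mol.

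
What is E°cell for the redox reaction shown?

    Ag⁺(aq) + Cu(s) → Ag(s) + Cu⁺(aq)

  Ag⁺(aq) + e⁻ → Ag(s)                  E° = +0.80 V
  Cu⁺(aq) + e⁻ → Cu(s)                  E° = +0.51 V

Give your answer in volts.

+0.29 V

Ag⁺(aq) gains electrons, so the Ag⁺/Ag couple is the cathode; the Cu⁺/Cu couple is the anode.
E°cell = E°(cathode) − E°(anode) = +0.80 − (+0.51) = +0.29 V.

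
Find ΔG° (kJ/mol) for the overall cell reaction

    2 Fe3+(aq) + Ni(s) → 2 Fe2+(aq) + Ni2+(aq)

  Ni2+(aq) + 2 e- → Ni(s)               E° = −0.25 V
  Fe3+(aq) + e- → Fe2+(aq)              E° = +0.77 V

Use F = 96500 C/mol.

In the reaction as written Fe3+(aq) is reduced, so the Fe³⁺/Fe²⁺ couple is the cathode and Ni²⁺/Ni is the anode.
E°cell = +0.77 − (−0.25) = +1.02 V; balancing electrons gives n = 2.
ΔG° = −nFE°cell = −(2)(96500)(+1.02) J/mol = −197 kJ/mol.

−197 kJ/mol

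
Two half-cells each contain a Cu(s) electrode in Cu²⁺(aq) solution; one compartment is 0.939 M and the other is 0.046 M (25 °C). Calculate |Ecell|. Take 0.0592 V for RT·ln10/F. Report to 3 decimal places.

0.039 V

For a concentration cell E°cell = 0, since both electrodes use the same couple.
The compartment with the higher Cu²⁺(aq) concentration (0.939 M) acts as the cathode; ions are reduced there and produced at the dilute (0.046 M) anode.
With n = 2, Ecell = −(0.0592/2)·log([dilute]/[conc]) = −(0.0592/2)·log(0.046/0.939) = +0.039 V.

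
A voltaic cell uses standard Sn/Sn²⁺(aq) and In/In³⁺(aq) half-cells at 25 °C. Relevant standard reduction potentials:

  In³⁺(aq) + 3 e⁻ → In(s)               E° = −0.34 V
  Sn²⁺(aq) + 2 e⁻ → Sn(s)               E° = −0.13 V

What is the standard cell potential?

The Sn²⁺/Sn couple has the higher E°, so Sn ion is reduced (cathode) and In is oxidized (anode).
E°cell = E°(cathode) − E°(anode) = −0.13 − (−0.34) = +0.21 V.

+0.21 V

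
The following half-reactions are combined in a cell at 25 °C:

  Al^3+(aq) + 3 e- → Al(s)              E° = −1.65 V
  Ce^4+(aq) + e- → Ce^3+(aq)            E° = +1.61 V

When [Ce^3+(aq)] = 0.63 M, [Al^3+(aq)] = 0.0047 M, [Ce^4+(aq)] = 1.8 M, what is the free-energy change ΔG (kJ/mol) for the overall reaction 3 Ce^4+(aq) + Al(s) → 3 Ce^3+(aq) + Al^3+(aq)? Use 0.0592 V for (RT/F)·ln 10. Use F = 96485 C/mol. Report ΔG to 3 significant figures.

E°cell = +1.61 − (−1.65) = +3.26 V; the balanced reaction transfers n = 3 electrons.
The reaction quotient is ([Ce^3+(aq)]^3·[Al^3+(aq)]) / [Ce^4+(aq)]^3 = 0.000202; by Nernst, E = +3.26 − (0.0592/3)(−3.696) = +3.3329 V.
Then ΔG = −nFE = −3 × 96485 × +3.3329 J/mol = −965 kJ/mol.

−965 kJ/mol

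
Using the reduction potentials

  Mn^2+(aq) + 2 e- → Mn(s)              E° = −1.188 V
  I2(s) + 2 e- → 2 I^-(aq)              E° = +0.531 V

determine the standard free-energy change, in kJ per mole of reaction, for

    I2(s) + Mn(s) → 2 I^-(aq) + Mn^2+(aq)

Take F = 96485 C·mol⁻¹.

−332 kJ/mol

In the reaction as written I2(s) is reduced, so the I₂/I⁻ couple is the cathode and Mn²⁺/Mn is the anode.
E°cell = +0.531 − (−1.188) = +1.719 V; balancing electrons gives n = 2.
ΔG° = −nFE°cell = −(2)(96485)(+1.719) J/mol = −332 kJ/mol.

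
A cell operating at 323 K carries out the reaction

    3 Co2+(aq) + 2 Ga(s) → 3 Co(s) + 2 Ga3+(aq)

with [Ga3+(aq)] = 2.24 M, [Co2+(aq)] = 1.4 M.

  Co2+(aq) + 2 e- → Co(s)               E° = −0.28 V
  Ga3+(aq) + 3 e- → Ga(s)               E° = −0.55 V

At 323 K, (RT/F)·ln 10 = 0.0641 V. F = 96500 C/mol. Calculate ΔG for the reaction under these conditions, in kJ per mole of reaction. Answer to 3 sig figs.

−155 kJ/mol

With Co²⁺/Co reduced at the cathode, E°cell = −0.28 − (−0.55) = +0.27 V and n = 6.
The reaction quotient is [Ga3+(aq)]^2 / [Co2+(aq)]^3 = 1.83; by Nernst, E = +0.27 − (0.0641/6)(0.262) = +0.2672 V.
Then ΔG = −nFE = −6 × 96500 × +0.2672 J/mol = −155 kJ/mol.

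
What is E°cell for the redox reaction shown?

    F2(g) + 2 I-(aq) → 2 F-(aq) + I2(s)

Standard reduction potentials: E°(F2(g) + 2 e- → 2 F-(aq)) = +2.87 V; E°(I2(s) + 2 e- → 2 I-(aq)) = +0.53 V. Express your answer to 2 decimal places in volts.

F2(g) gains electrons, so the F₂/F⁻ couple is the cathode; the I₂/I⁻ couple is the anode.
E°cell = E°(cathode) − E°(anode) = +2.87 − (+0.53) = +2.34 V.
The positive value indicates the reaction is spontaneous as written.

+2.34 V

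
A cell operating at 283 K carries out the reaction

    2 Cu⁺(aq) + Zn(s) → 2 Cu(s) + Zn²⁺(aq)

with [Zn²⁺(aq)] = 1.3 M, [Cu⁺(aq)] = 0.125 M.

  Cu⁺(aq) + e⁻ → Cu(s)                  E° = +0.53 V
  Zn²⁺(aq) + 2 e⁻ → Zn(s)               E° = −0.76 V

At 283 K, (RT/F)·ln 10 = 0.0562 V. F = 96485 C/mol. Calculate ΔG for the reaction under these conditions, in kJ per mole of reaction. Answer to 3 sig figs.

E°cell = +0.53 − (−0.76) = +1.29 V; the balanced reaction transfers n = 2 electrons.
Q = [Zn²⁺(aq)] / [Cu⁺(aq)]^2 = 83.2, so log Q = 1.920 and E = +1.29 − (0.0562/2)(1.920) = +1.2360 V.
Finally ΔG = −nFE = −(2)(96485 C/mol)(+1.2360 V) = −239 kJ/mol.

−239 kJ/mol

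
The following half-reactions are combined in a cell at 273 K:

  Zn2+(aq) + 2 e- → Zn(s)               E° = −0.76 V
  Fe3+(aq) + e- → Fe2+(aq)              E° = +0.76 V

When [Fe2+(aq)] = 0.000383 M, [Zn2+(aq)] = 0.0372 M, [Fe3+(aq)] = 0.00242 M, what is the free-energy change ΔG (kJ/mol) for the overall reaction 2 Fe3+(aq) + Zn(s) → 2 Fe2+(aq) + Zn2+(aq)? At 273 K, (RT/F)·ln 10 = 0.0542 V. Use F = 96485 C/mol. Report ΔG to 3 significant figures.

The standard cell potential is +0.76 − (−0.76) = +1.52 V, with n = 2 electrons in the balanced equation.
Here Q = ([Fe2+(aq)]^2·[Zn2+(aq)]) / [Fe3+(aq)]^2 = 0.000932 (log Q = −3.031), giving E = +1.52 − (0.0542/2)·(−3.031) = +1.6021 V.
Then ΔG = −nFE = −2 × 96485 × +1.6021 J/mol = −309 kJ/mol.

−309 kJ/mol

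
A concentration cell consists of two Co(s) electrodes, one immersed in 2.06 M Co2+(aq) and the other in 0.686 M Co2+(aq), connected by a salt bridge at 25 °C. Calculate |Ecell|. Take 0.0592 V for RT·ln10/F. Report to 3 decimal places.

For a concentration cell E°cell = 0, since both electrodes use the same couple.
The compartment with the higher Co2+(aq) concentration (2.06 M) acts as the cathode; ions are reduced there and produced at the dilute (0.686 M) anode.
With n = 2, Ecell = −(0.0592/2)·log([dilute]/[conc]) = −(0.0592/2)·log(0.686/2.06) = +0.014 V.

0.014 V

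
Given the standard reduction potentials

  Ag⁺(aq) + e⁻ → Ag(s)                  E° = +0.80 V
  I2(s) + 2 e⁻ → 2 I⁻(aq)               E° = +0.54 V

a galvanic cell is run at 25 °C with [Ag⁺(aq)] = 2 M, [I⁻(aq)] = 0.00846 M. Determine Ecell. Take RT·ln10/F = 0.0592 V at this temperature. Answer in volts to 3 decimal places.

Ag⁺/Ag is reduced (cathode, E° = +0.80 V) and I₂/I⁻ is oxidized (anode).
E°cell = E°cat − E°an = +0.80 − (+0.54) = +0.26 V; n = 2.
For the overall reaction 2 Ag⁺(aq) + 2 I⁻(aq) → 2 Ag(s) + I2(s), Q = 1 / ([Ag⁺(aq)]^2·[I⁻(aq)]^2) = 3.49×10^3, giving log Q = 3.543.
E = E° − (0.0592/n)·log Q = +0.26 − (0.0592/2)(3.543) = +0.155 V.

+0.155 V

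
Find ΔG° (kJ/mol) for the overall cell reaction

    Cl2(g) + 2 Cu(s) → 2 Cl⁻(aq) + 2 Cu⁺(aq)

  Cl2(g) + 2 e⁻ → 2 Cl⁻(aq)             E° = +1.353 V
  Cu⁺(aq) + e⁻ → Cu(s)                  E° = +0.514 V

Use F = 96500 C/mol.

−162 kJ/mol

In the reaction as written Cl2(g) is reduced, so the Cl₂/Cl⁻ couple is the cathode and Cu⁺/Cu is the anode.
E°cell = +1.353 − (+0.514) = +0.839 V; balancing electrons gives n = 2.
ΔG° = −nFE°cell = −(2)(96500)(+0.839) J/mol = −162 kJ/mol.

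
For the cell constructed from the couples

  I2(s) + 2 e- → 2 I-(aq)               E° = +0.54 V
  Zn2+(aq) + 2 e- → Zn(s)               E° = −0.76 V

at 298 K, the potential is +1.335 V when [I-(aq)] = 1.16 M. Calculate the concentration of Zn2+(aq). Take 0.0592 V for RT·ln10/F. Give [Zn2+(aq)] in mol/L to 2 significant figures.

I₂/I⁻ is the cathode (higher E°); E°cell = +0.54 − (−0.76) = +1.30 V with n = 2.
Since E = E° − (0.0592/n)·log Q, log Q = n(E° − E)/0.0592 = −1.182.
The balanced reaction is I2(s) + Zn(s) → 2 I-(aq) + Zn2+(aq), so Q = [I-(aq)]^2·[Zn2+(aq)].
Isolating [Zn2+(aq)] in Q = 10^{−1.182} yields log [Zn2+(aq)] = −1.311, i.e. 0.049 M.

0.049 M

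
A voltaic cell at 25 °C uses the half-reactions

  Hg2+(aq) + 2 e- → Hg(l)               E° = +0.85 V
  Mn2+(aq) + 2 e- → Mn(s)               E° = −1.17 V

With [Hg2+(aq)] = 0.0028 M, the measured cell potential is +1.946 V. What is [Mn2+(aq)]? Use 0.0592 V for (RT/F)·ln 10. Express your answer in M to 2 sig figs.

Hg²⁺/Hg is the cathode (higher E°); E°cell = +0.85 − (−1.17) = +2.02 V with n = 2.
From the Nernst equation, log Q = n(E° − E)/0.0592 = 2·(+2.02 − (+1.946))/0.0592 = 2.500.
Balancing electrons gives Hg2+(aq) + Mn(s) → Hg(l) + Mn2+(aq); thus Q = [Mn2+(aq)] / [Hg2+(aq)].
Isolating [Mn2+(aq)] in Q = 10^{2.500} yields log [Mn2+(aq)] = −0.053, i.e. 0.89 M.

0.89 M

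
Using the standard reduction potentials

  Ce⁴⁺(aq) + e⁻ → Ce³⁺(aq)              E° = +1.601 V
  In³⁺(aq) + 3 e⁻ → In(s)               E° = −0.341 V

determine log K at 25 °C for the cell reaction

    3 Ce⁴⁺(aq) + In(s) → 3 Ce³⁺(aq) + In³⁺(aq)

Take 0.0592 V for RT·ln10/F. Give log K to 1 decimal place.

log K = 98.4

The Ce⁴⁺/Ce³⁺ couple is reduced (cathode); E°cell = +1.601 − (−0.341) = +1.942 V with n = 3.
At equilibrium E = 0, so log K = nE°cell / 0.0592 = (3)(+1.942) / 0.0592 = 98.4.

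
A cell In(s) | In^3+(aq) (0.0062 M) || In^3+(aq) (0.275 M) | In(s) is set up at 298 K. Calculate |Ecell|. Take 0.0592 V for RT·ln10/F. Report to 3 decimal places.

For a concentration cell E°cell = 0, since both electrodes use the same couple.
The compartment with the higher In^3+(aq) concentration (0.275 M) acts as the cathode; ions are reduced there and produced at the dilute (0.0062 M) anode.
With n = 3, Ecell = −(0.0592/3)·log([dilute]/[conc]) = −(0.0592/3)·log(0.0062/0.275) = +0.032 V.

0.032 V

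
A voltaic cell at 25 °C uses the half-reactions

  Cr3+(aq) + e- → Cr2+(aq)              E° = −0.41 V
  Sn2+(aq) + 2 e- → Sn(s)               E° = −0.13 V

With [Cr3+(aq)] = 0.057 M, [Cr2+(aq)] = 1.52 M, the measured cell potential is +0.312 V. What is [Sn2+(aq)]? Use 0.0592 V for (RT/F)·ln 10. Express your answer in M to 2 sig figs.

0.017 M

Sn²⁺/Sn is the cathode (higher E°); E°cell = −0.13 − (−0.41) = +0.28 V with n = 2.
Since E = E° − (0.0592/n)·log Q, log Q = n(E° − E)/0.0592 = −1.081.
For Sn2+(aq) + 2 Cr2+(aq) → Sn(s) + 2 Cr3+(aq), the reaction quotient is Q = [Cr3+(aq)]^2 / ([Sn2+(aq)]·[Cr2+(aq)]^2).
Isolating [Sn2+(aq)] in Q = 10^{−1.081} yields log [Sn2+(aq)] = −1.771, i.e. 0.017 M.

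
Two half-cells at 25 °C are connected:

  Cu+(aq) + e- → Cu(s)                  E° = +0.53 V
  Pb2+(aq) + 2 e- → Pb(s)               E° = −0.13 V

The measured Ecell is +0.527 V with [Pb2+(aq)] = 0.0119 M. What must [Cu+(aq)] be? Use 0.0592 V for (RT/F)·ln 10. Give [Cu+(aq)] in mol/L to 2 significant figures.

With Cu⁺/Cu at the cathode and Pb²⁺/Pb at the anode, E°cell = +0.53 − (−0.13) = +0.66 V (n = 2).
Since E = E° − (0.0592/n)·log Q, log Q = n(E° − E)/0.0592 = 4.493.
Balancing electrons gives 2 Cu+(aq) + Pb(s) → 2 Cu(s) + Pb2+(aq); thus Q = [Pb2+(aq)] / [Cu+(aq)]^2.
Isolating [Cu+(aq)] in Q = 10^{4.493} yields log [Cu+(aq)] = −3.209, i.e. 0.00062 M.

0.00062 M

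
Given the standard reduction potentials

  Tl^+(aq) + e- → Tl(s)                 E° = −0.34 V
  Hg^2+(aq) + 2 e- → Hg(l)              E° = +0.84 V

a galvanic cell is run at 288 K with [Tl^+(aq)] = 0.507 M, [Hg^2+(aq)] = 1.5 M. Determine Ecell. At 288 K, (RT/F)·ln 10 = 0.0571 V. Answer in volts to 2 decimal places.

+1.20 V

Since E°(Hg²⁺/Hg) > E°(Tl⁺/Tl), Hg²⁺/Hg serves as the cathode.
E°cell = E°cat − E°an = +0.84 − (−0.34) = +1.18 V; n = 2.
For the overall reaction Hg^2+(aq) + 2 Tl(s) → Hg(l) + 2 Tl^+(aq), Q = [Tl^+(aq)]^2 / [Hg^2+(aq)] = 0.171, giving log Q = −0.766.
By the Nernst equation, E = +1.18 − (0.0571/2)·(−0.766) = +1.20 V.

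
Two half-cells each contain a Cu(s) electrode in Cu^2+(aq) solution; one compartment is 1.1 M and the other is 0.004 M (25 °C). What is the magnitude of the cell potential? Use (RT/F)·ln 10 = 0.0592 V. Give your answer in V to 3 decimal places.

For a concentration cell E°cell = 0, since both electrodes use the same couple.
The compartment with the higher Cu^2+(aq) concentration (1.1 M) acts as the cathode; ions are reduced there and produced at the dilute (0.004 M) anode.
With n = 2, Ecell = −(0.0592/2)·log([dilute]/[conc]) = −(0.0592/2)·log(0.004/1.1) = +0.072 V.

0.072 V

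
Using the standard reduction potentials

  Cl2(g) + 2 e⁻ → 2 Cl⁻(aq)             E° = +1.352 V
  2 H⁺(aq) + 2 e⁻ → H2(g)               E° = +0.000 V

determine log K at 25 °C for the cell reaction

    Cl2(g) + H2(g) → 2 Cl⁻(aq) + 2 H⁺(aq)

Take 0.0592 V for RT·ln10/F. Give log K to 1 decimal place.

The Cl₂/Cl⁻ couple is reduced (cathode); E°cell = +1.352 − (+0.000) = +1.352 V with n = 2.
At equilibrium E = 0, so log K = nE°cell / 0.0592 = (2)(+1.352) / 0.0592 = 45.7.

log K = 45.7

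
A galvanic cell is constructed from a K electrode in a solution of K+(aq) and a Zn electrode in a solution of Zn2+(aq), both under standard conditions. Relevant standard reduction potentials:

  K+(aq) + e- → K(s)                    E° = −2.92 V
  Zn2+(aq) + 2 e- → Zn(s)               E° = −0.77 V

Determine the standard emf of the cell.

Of the two couples in this cell, the one with the more positive reduction potential is reduced at the cathode: here that is Zn²⁺/Zn (−0.77 V); K⁺/K (−2.92 V) is the anode.
E°cell = E°(cathode) − E°(anode) = −0.77 − (−2.92) = +2.15 V.

+2.15 V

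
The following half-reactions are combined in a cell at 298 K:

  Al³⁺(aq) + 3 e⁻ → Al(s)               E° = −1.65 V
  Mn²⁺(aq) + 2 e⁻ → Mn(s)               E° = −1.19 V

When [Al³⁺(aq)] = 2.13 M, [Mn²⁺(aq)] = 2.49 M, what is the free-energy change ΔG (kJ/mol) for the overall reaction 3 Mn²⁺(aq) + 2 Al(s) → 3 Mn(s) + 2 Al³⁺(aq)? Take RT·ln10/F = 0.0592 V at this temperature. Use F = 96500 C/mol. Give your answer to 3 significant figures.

−269 kJ/mol

The standard cell potential is −1.19 − (−1.65) = +0.46 V, with n = 6 electrons in the balanced equation.
Q = [Al³⁺(aq)]^2 / [Mn²⁺(aq)]^3 = 0.294, so log Q = −0.532 and E = +0.46 − (0.0592/6)(−0.532) = +0.4652 V.
Finally ΔG = −nFE = −(6)(96500 C/mol)(+0.4652 V) = −269 kJ/mol.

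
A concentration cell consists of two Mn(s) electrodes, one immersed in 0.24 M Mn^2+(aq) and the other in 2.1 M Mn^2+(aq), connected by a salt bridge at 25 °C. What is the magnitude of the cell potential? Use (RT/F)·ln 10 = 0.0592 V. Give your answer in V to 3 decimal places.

0.028 V

For a concentration cell E°cell = 0, since both electrodes use the same couple.
The compartment with the higher Mn^2+(aq) concentration (2.1 M) acts as the cathode; ions are reduced there and produced at the dilute (0.24 M) anode.
With n = 2, Ecell = −(0.0592/2)·log([dilute]/[conc]) = −(0.0592/2)·log(0.24/2.1) = +0.028 V.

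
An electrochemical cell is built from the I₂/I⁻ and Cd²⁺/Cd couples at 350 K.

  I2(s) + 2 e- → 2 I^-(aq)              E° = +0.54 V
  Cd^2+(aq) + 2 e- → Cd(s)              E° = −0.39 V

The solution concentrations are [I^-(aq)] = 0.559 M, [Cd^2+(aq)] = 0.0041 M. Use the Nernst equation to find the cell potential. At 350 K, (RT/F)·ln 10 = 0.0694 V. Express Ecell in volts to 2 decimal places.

+1.03 V

Since E°(I₂/I⁻) > E°(Cd²⁺/Cd), I₂/I⁻ serves as the cathode.
E°cell = +0.54 − (−0.39) = +0.93 V, with n = 2 electrons transferred.
The balanced reaction is I2(s) + Cd(s) → 2 I^-(aq) + Cd^2+(aq), so Q = [I^-(aq)]^2·[Cd^2+(aq)] = 0.00128 and log Q = −2.892.
Applying E = E° − (RT ln10/nF)·log Q gives +0.93 − (0.0694/2)(−2.892) = +1.03 V.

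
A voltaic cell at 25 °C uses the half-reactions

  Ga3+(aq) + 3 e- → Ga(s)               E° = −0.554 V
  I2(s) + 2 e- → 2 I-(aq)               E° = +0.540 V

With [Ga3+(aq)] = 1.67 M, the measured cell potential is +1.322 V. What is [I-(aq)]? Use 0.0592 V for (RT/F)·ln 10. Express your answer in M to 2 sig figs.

I₂/I⁻ is the cathode (higher E°); E°cell = +0.540 − (−0.554) = +1.094 V with n = 6.
Since E = E° − (0.0592/n)·log Q, log Q = n(E° − E)/0.0592 = −23.108.
For 3 I2(s) + 2 Ga(s) → 6 I-(aq) + 2 Ga3+(aq), the reaction quotient is Q = [I-(aq)]^6·[Ga3+(aq)]^2.
Isolating [I-(aq)] in Q = 10^{−23.108} yields log [I-(aq)] = −3.926, i.e. 0.00012 M.

0.00012 M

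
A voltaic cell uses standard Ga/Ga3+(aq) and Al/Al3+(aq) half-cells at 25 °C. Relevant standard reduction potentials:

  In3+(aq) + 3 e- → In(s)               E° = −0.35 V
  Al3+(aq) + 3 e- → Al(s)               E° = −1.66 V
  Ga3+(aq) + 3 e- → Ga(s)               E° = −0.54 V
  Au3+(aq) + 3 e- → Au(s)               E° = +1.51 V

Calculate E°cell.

Of the two couples in this cell, the one with the more positive reduction potential is reduced at the cathode: here that is Ga³⁺/Ga (−0.54 V); Al³⁺/Al (−1.66 V) is the anode.
E°cell = E°(cathode) − E°(anode) = −0.54 − (−1.66) = +1.12 V.

+1.12 V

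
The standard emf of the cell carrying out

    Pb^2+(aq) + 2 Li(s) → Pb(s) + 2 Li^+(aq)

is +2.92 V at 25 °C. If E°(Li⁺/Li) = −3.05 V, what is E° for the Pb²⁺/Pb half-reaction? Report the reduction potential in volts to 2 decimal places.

−0.13 V

In the reaction as written the Pb²⁺/Pb couple is reduced (cathode) and Li⁺/Li is oxidized (anode), so E°cell = E°(Pb²⁺/Pb) − E°(Li⁺/Li).
E°(Pb²⁺/Pb) = E°cell + E°(anode) = +2.92 + (−3.05) = −0.13 V.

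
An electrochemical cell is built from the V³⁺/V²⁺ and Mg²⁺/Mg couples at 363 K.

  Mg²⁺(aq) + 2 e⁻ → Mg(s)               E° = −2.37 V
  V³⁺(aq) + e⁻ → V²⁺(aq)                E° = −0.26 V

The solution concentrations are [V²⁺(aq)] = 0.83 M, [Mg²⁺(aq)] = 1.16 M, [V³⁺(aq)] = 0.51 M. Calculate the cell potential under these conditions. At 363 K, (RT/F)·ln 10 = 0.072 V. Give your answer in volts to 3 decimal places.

+2.092 V

V³⁺/V²⁺ is reduced (cathode, E° = −0.26 V) and Mg²⁺/Mg is oxidized (anode).
The standard potential is −0.26 − (−2.37) = +2.11 V and the balanced reaction transfers n = 2 electrons.
The balanced reaction is 2 V³⁺(aq) + Mg(s) → 2 V²⁺(aq) + Mg²⁺(aq), so Q = ([V²⁺(aq)]^2·[Mg²⁺(aq)]) / [V³⁺(aq)]^2 = 3.07 and log Q = 0.487.
Applying E = E° − (RT ln10/nF)·log Q gives +2.11 − (0.072/2)(0.487) = +2.092 V.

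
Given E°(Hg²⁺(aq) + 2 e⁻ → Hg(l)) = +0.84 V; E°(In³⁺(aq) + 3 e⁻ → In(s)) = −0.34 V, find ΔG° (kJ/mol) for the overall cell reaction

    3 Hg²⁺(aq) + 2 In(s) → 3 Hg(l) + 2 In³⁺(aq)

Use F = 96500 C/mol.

−683 kJ/mol

In the reaction as written Hg²⁺(aq) is reduced, so the Hg²⁺/Hg couple is the cathode and In³⁺/In is the anode.
E°cell = +0.84 − (−0.34) = +1.18 V; balancing electrons gives n = 6.
ΔG° = −nFE°cell = −(6)(96500)(+1.18) J/mol = −683 kJ/mol.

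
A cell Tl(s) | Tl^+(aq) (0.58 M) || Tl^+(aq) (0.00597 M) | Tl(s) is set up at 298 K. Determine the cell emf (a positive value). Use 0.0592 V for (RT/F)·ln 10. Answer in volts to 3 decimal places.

For a concentration cell E°cell = 0, since both electrodes use the same couple.
The compartment with the higher Tl^+(aq) concentration (0.58 M) acts as the cathode; ions are reduced there and produced at the dilute (0.00597 M) anode.
With n = 1, Ecell = −(0.0592/1)·log([dilute]/[conc]) = −(0.0592/1)·log(0.00597/0.58) = +0.118 V.

0.118 V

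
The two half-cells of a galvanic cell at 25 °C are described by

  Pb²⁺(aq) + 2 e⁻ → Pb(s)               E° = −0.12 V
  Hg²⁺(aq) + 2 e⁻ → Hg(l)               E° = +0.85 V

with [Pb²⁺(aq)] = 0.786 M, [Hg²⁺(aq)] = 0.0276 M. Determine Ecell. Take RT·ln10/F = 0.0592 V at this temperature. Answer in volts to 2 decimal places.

The Hg²⁺/Hg couple has the more positive E°, so it is the cathode; Pb²⁺/Pb is the anode.
The standard potential is +0.85 − (−0.12) = +0.97 V and the balanced reaction transfers n = 2 electrons.
For the overall reaction Hg²⁺(aq) + Pb(s) → Hg(l) + Pb²⁺(aq), Q = [Pb²⁺(aq)] / [Hg²⁺(aq)] = 28.5, giving log Q = 1.455.
By the Nernst equation, E = +0.97 − (0.0592/2)·(1.455) = +0.93 V.

+0.93 V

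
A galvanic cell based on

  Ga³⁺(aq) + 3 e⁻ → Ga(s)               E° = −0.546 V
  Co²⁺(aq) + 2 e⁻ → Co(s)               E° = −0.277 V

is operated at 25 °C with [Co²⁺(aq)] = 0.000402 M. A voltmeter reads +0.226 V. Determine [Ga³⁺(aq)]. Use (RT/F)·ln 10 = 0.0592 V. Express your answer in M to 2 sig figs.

0.0012 M

With Co²⁺/Co at the cathode and Ga³⁺/Ga at the anode, E°cell = −0.277 − (−0.546) = +0.269 V (n = 6).
Since E = E° − (0.0592/n)·log Q, log Q = n(E° − E)/0.0592 = 4.358.
The balanced reaction is 3 Co²⁺(aq) + 2 Ga(s) → 3 Co(s) + 2 Ga³⁺(aq), so Q = [Ga³⁺(aq)]^2 / [Co²⁺(aq)]^3.
Isolating [Ga³⁺(aq)] in Q = 10^{4.358} yields log [Ga³⁺(aq)] = −2.915, i.e. 0.0012 M.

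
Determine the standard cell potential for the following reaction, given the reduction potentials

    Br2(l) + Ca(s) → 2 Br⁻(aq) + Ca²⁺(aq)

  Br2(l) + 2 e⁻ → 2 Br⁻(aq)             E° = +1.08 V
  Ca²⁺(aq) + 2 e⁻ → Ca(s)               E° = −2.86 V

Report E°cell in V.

+3.94 V

In the reaction as written, Br2(l) is reduced (cathode) and Ca²⁺(aq) is produced by oxidation at the anode.
E°cell = E°(cathode) − E°(anode) = +1.08 − (−2.86) = +3.94 V.
The positive value indicates the reaction is spontaneous as written.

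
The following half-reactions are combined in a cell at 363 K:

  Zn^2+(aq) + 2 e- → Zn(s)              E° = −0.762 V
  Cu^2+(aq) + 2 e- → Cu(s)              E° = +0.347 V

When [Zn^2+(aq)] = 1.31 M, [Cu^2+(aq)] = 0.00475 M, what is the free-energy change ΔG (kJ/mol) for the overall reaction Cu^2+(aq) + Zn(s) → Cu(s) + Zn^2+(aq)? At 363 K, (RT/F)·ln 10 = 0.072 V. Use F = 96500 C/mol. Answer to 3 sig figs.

−197 kJ/mol

E°cell = +0.347 − (−0.762) = +1.109 V; the balanced reaction transfers n = 2 electrons.
The reaction quotient is [Zn^2+(aq)] / [Cu^2+(aq)] = 276; by Nernst, E = +1.109 − (0.072/2)(2.441) = +1.0211 V.
Finally ΔG = −nFE = −(2)(96500 C/mol)(+1.0211 V) = −197 kJ/mol.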